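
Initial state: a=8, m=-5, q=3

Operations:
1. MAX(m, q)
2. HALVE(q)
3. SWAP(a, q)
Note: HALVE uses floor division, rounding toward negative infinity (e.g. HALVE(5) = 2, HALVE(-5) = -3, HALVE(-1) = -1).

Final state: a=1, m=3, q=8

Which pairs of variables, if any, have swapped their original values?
None

Comparing initial and final values:
q: 3 → 8
m: -5 → 3
a: 8 → 1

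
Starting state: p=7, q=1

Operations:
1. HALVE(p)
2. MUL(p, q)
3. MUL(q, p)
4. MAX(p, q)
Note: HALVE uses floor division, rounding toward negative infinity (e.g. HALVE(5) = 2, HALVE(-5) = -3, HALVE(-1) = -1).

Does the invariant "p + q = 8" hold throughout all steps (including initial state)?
No, violated after step 1

The invariant is violated after step 1.

State at each step:
Initial: p=7, q=1
After step 1: p=3, q=1
After step 2: p=3, q=1
After step 3: p=3, q=3
After step 4: p=3, q=3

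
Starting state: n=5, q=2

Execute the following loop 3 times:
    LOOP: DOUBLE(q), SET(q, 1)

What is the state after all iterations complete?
n=5, q=1

Iteration trace:
Start: n=5, q=2
After iteration 1: n=5, q=1
After iteration 2: n=5, q=1
After iteration 3: n=5, q=1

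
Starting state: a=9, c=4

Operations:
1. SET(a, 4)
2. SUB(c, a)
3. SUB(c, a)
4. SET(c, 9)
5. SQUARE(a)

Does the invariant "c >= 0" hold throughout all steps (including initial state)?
No, violated after step 3

The invariant is violated after step 3.

State at each step:
Initial: a=9, c=4
After step 1: a=4, c=4
After step 2: a=4, c=0
After step 3: a=4, c=-4
After step 4: a=4, c=9
After step 5: a=16, c=9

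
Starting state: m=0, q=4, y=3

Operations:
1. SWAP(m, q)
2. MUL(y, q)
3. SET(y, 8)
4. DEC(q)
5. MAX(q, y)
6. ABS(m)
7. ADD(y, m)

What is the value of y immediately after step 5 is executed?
y = 8

Tracing y through execution:
Initial: y = 3
After step 1 (SWAP(m, q)): y = 3
After step 2 (MUL(y, q)): y = 0
After step 3 (SET(y, 8)): y = 8
After step 4 (DEC(q)): y = 8
After step 5 (MAX(q, y)): y = 8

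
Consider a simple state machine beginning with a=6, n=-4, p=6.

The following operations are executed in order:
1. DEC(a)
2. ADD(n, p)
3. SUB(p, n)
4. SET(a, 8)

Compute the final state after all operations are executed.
{a: 8, n: 2, p: 4}

Step-by-step execution:
Initial: a=6, n=-4, p=6
After step 1 (DEC(a)): a=5, n=-4, p=6
After step 2 (ADD(n, p)): a=5, n=2, p=6
After step 3 (SUB(p, n)): a=5, n=2, p=4
After step 4 (SET(a, 8)): a=8, n=2, p=4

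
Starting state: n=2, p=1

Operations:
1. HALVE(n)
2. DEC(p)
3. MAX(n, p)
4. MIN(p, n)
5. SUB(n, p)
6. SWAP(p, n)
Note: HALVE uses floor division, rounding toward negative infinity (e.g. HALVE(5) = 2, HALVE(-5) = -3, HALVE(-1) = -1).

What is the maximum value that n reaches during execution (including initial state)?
2

Values of n at each step:
Initial: n = 2 ← maximum
After step 1: n = 1
After step 2: n = 1
After step 3: n = 1
After step 4: n = 1
After step 5: n = 1
After step 6: n = 0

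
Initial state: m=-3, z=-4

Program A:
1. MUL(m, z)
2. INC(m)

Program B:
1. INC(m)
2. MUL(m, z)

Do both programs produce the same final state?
No

Program A final state: m=13, z=-4
Program B final state: m=8, z=-4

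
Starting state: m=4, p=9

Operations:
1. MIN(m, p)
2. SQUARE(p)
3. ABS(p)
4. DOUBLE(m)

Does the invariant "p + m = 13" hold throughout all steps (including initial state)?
No, violated after step 2

The invariant is violated after step 2.

State at each step:
Initial: m=4, p=9
After step 1: m=4, p=9
After step 2: m=4, p=81
After step 3: m=4, p=81
After step 4: m=8, p=81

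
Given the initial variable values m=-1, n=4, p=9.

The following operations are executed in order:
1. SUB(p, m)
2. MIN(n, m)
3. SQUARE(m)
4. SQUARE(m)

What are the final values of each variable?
{m: 1, n: -1, p: 10}

Step-by-step execution:
Initial: m=-1, n=4, p=9
After step 1 (SUB(p, m)): m=-1, n=4, p=10
After step 2 (MIN(n, m)): m=-1, n=-1, p=10
After step 3 (SQUARE(m)): m=1, n=-1, p=10
After step 4 (SQUARE(m)): m=1, n=-1, p=10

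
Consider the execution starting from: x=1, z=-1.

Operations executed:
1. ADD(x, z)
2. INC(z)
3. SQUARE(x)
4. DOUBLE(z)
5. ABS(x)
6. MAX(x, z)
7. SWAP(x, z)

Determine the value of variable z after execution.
z = 0

Tracing execution:
Step 1: ADD(x, z) → z = -1
Step 2: INC(z) → z = 0
Step 3: SQUARE(x) → z = 0
Step 4: DOUBLE(z) → z = 0
Step 5: ABS(x) → z = 0
Step 6: MAX(x, z) → z = 0
Step 7: SWAP(x, z) → z = 0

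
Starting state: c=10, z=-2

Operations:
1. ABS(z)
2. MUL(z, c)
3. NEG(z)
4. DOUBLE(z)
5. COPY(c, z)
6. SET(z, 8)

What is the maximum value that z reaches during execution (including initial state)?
20

Values of z at each step:
Initial: z = -2
After step 1: z = 2
After step 2: z = 20 ← maximum
After step 3: z = -20
After step 4: z = -40
After step 5: z = -40
After step 6: z = 8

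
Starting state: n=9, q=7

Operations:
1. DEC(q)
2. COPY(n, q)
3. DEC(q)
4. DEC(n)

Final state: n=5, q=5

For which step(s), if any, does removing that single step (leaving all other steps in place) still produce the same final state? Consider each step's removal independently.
None - removing any single step changes the final result

Testing removal of each single step:
Without step 1: final = n=6, q=6 (different)
Without step 2: final = n=8, q=5 (different)
Without step 3: final = n=5, q=6 (different)
Without step 4: final = n=6, q=5 (different)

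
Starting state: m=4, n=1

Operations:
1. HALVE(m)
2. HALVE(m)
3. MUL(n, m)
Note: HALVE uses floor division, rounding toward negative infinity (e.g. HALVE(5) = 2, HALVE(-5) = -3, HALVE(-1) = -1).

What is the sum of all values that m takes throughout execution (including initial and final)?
8

Values of m at each step:
Initial: m = 4
After step 1: m = 2
After step 2: m = 1
After step 3: m = 1
Sum = 4 + 2 + 1 + 1 = 8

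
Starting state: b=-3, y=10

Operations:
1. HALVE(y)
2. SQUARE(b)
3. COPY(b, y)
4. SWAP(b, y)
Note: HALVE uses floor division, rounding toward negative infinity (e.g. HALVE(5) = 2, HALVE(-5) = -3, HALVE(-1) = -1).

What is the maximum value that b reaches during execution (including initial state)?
9

Values of b at each step:
Initial: b = -3
After step 1: b = -3
After step 2: b = 9 ← maximum
After step 3: b = 5
After step 4: b = 5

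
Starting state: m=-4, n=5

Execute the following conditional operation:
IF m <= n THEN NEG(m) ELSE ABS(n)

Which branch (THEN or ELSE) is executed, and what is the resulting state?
Branch: THEN, Final state: m=4, n=5

Evaluating condition: m <= n
m = -4, n = 5
Condition is True, so THEN branch executes
After NEG(m): m=4, n=5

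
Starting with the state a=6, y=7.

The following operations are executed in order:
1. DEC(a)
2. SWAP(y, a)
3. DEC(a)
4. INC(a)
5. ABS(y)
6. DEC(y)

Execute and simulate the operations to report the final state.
{a: 7, y: 4}

Step-by-step execution:
Initial: a=6, y=7
After step 1 (DEC(a)): a=5, y=7
After step 2 (SWAP(y, a)): a=7, y=5
After step 3 (DEC(a)): a=6, y=5
After step 4 (INC(a)): a=7, y=5
After step 5 (ABS(y)): a=7, y=5
After step 6 (DEC(y)): a=7, y=4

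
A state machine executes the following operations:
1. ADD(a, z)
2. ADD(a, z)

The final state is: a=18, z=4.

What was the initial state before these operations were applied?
a=10, z=4

Working backwards:
Final state: a=18, z=4
Before step 2 (ADD(a, z)): a=14, z=4
Before step 1 (ADD(a, z)): a=10, z=4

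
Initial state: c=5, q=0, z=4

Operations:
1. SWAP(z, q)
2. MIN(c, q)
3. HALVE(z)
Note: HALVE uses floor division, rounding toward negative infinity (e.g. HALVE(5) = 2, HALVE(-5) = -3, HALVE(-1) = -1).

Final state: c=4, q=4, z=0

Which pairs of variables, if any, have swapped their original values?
(z, q)

Comparing initial and final values:
c: 5 → 4
z: 4 → 0
q: 0 → 4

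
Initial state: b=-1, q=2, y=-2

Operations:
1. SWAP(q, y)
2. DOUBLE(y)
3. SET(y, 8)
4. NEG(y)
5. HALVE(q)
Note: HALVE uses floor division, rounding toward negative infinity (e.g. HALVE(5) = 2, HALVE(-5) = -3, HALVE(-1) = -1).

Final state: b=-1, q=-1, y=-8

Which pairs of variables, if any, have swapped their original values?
None

Comparing initial and final values:
q: 2 → -1
b: -1 → -1
y: -2 → -8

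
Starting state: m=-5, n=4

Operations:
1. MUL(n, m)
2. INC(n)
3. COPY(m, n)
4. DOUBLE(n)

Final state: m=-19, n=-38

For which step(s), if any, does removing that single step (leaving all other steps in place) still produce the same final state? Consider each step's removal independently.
None - removing any single step changes the final result

Testing removal of each single step:
Without step 1: final = m=5, n=10 (different)
Without step 2: final = m=-20, n=-40 (different)
Without step 3: final = m=-5, n=-38 (different)
Without step 4: final = m=-19, n=-19 (different)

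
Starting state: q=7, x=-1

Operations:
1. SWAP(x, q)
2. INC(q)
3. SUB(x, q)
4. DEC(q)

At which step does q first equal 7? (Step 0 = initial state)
Step 0

Tracing q:
Initial: q = 7 ← first occurrence
After step 1: q = -1
After step 2: q = 0
After step 3: q = 0
After step 4: q = -1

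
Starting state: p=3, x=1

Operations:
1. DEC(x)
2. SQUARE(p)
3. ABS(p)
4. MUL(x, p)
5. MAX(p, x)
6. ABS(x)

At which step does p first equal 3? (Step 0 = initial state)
Step 0

Tracing p:
Initial: p = 3 ← first occurrence
After step 1: p = 3
After step 2: p = 9
After step 3: p = 9
After step 4: p = 9
After step 5: p = 9
After step 6: p = 9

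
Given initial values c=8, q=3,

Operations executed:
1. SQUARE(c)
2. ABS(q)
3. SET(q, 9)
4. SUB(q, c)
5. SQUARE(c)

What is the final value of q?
q = -55

Tracing execution:
Step 1: SQUARE(c) → q = 3
Step 2: ABS(q) → q = 3
Step 3: SET(q, 9) → q = 9
Step 4: SUB(q, c) → q = -55
Step 5: SQUARE(c) → q = -55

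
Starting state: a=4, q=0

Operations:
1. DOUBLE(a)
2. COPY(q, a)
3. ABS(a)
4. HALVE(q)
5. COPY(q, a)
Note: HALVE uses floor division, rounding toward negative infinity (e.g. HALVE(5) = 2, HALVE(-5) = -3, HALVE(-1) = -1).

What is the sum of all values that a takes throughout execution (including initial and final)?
44

Values of a at each step:
Initial: a = 4
After step 1: a = 8
After step 2: a = 8
After step 3: a = 8
After step 4: a = 8
After step 5: a = 8
Sum = 4 + 8 + 8 + 8 + 8 + 8 = 44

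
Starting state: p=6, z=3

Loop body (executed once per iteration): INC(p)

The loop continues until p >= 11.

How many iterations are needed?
5

Tracing iterations:
Initial: p=6, z=3
After iteration 1: p=7, z=3
After iteration 2: p=8, z=3
After iteration 3: p=9, z=3
After iteration 4: p=10, z=3
After iteration 5: p=11, z=3
p >= 11 now holds, so the loop exits after 5 iterations.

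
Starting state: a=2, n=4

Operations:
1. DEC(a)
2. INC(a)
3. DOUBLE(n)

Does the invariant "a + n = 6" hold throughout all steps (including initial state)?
No, violated after step 1

The invariant is violated after step 1.

State at each step:
Initial: a=2, n=4
After step 1: a=1, n=4
After step 2: a=2, n=4
After step 3: a=2, n=8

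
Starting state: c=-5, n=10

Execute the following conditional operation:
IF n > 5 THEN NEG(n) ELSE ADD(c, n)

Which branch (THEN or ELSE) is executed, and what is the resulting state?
Branch: THEN, Final state: c=-5, n=-10

Evaluating condition: n > 5
n = 10
Condition is True, so THEN branch executes
After NEG(n): c=-5, n=-10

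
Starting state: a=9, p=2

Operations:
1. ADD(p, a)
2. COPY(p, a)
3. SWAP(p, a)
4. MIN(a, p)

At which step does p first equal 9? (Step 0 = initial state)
Step 2

Tracing p:
Initial: p = 2
After step 1: p = 11
After step 2: p = 9 ← first occurrence
After step 3: p = 9
After step 4: p = 9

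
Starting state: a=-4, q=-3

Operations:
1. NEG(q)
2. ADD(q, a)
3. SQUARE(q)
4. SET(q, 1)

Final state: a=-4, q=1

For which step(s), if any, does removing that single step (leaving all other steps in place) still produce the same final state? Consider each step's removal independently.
Step(s) 1, 2, 3, 4

Testing removal of each single step:
Without step 1: final = a=-4, q=1 (same)
Without step 2: final = a=-4, q=1 (same)
Without step 3: final = a=-4, q=1 (same)
Without step 4: final = a=-4, q=1 (same)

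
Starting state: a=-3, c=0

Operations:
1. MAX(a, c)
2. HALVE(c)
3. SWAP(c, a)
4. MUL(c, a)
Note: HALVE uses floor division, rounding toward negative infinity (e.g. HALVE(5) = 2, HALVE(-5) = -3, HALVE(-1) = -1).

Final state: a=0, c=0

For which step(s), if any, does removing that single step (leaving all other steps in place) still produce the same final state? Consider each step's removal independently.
Step(s) 1, 2, 3, 4

Testing removal of each single step:
Without step 1: final = a=0, c=0 (same)
Without step 2: final = a=0, c=0 (same)
Without step 3: final = a=0, c=0 (same)
Without step 4: final = a=0, c=0 (same)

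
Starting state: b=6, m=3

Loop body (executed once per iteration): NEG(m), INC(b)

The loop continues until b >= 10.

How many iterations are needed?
4

Tracing iterations:
Initial: b=6, m=3
After iteration 1: b=7, m=-3
After iteration 2: b=8, m=3
After iteration 3: b=9, m=-3
After iteration 4: b=10, m=3
b >= 10 now holds, so the loop exits after 4 iterations.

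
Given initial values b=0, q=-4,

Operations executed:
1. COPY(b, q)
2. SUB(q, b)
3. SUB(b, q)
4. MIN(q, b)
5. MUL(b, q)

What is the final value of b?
b = 16

Tracing execution:
Step 1: COPY(b, q) → b = -4
Step 2: SUB(q, b) → b = -4
Step 3: SUB(b, q) → b = -4
Step 4: MIN(q, b) → b = -4
Step 5: MUL(b, q) → b = 16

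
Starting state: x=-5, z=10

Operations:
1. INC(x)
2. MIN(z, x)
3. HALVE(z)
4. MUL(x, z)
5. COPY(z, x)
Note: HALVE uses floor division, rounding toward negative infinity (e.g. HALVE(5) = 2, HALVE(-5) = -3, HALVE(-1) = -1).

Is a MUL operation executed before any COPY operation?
Yes

First MUL: step 4
First COPY: step 5
Since 4 < 5, MUL comes first.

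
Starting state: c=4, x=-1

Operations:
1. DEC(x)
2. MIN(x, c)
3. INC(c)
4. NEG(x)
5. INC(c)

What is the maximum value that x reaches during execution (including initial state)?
2

Values of x at each step:
Initial: x = -1
After step 1: x = -2
After step 2: x = -2
After step 3: x = -2
After step 4: x = 2 ← maximum
After step 5: x = 2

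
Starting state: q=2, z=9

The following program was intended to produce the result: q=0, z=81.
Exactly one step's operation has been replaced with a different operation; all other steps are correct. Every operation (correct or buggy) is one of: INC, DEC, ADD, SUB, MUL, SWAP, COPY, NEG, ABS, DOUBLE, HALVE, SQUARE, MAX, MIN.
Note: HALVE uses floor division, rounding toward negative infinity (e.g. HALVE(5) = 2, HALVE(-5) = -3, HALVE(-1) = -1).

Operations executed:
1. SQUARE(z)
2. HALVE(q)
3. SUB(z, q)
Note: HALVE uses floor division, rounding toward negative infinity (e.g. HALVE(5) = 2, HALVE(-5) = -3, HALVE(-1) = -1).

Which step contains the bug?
Step 3

Trace with buggy code:
Initial: q=2, z=9
After step 1: q=2, z=81
After step 2: q=1, z=81
After step 3: q=1, z=80
Actual final q=1, z=80 ≠ expected q=0, z=81.
Step 3 is the only position where a single-operation replacement can produce the expected result.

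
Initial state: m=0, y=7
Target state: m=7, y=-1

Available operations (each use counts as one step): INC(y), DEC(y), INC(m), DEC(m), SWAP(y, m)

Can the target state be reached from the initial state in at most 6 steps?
Yes

Path (2 steps): DEC(m) → SWAP(y, m)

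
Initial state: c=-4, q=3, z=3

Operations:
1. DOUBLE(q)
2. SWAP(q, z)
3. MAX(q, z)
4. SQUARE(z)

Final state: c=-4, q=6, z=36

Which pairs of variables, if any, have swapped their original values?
None

Comparing initial and final values:
z: 3 → 36
q: 3 → 6
c: -4 → -4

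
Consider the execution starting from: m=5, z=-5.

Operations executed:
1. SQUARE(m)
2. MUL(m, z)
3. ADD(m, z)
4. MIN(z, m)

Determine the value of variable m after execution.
m = -130

Tracing execution:
Step 1: SQUARE(m) → m = 25
Step 2: MUL(m, z) → m = -125
Step 3: ADD(m, z) → m = -130
Step 4: MIN(z, m) → m = -130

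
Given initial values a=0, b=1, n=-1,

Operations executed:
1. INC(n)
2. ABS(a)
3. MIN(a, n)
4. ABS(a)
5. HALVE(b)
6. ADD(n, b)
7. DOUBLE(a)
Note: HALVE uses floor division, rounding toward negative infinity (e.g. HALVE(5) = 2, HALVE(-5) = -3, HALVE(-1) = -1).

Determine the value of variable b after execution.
b = 0

Tracing execution:
Step 1: INC(n) → b = 1
Step 2: ABS(a) → b = 1
Step 3: MIN(a, n) → b = 1
Step 4: ABS(a) → b = 1
Step 5: HALVE(b) → b = 0
Step 6: ADD(n, b) → b = 0
Step 7: DOUBLE(a) → b = 0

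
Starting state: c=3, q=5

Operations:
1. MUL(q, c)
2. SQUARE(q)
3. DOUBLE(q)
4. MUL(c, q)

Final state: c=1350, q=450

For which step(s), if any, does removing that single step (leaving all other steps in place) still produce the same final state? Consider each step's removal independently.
None - removing any single step changes the final result

Testing removal of each single step:
Without step 1: final = c=150, q=50 (different)
Without step 2: final = c=90, q=30 (different)
Without step 3: final = c=675, q=225 (different)
Without step 4: final = c=3, q=450 (different)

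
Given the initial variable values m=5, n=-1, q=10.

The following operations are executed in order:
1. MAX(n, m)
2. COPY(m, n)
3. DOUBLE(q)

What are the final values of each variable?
{m: 5, n: 5, q: 20}

Step-by-step execution:
Initial: m=5, n=-1, q=10
After step 1 (MAX(n, m)): m=5, n=5, q=10
After step 2 (COPY(m, n)): m=5, n=5, q=10
After step 3 (DOUBLE(q)): m=5, n=5, q=20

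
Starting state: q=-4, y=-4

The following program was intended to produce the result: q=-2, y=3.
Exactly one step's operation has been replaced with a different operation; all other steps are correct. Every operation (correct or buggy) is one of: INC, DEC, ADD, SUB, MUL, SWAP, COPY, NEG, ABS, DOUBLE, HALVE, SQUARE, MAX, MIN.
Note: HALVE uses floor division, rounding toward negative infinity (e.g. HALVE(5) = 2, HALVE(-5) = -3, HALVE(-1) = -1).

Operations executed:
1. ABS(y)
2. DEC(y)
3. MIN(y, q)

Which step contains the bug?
Step 3

Trace with buggy code:
Initial: q=-4, y=-4
After step 1: q=-4, y=4
After step 2: q=-4, y=3
After step 3: q=-4, y=-4
Actual final q=-4, y=-4 ≠ expected q=-2, y=3.
Step 3 is the only position where a single-operation replacement can produce the expected result.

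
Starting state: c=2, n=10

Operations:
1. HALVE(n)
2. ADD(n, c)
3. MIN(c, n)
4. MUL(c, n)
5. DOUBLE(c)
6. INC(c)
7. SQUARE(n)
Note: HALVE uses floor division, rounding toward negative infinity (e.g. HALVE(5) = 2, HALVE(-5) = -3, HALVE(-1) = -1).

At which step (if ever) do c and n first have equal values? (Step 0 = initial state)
Never

c and n never become equal during execution.

Comparing values at each step:
Initial: c=2, n=10
After step 1: c=2, n=5
After step 2: c=2, n=7
After step 3: c=2, n=7
After step 4: c=14, n=7
After step 5: c=28, n=7
After step 6: c=29, n=7
After step 7: c=29, n=49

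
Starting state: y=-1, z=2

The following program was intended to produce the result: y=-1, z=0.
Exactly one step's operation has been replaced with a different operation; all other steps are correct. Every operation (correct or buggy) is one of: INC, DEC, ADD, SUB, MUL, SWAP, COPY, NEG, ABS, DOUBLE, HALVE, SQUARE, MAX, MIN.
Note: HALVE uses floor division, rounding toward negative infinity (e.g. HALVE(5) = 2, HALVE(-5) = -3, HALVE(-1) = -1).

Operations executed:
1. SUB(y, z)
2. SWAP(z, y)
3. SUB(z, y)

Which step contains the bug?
Step 1

Trace with buggy code:
Initial: y=-1, z=2
After step 1: y=-3, z=2
After step 2: y=2, z=-3
After step 3: y=2, z=-5
Actual final y=2, z=-5 ≠ expected y=-1, z=0.
Step 1 is the only position where a single-operation replacement can produce the expected result.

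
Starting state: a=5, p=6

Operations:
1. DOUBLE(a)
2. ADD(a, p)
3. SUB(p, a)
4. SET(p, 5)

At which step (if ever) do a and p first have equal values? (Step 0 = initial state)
Never

a and p never become equal during execution.

Comparing values at each step:
Initial: a=5, p=6
After step 1: a=10, p=6
After step 2: a=16, p=6
After step 3: a=16, p=-10
After step 4: a=16, p=5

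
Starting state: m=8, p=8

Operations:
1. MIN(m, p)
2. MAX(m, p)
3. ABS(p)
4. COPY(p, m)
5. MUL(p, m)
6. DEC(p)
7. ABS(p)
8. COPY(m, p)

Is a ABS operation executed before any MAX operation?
No

First ABS: step 3
First MAX: step 2
Since 3 > 2, MAX comes first.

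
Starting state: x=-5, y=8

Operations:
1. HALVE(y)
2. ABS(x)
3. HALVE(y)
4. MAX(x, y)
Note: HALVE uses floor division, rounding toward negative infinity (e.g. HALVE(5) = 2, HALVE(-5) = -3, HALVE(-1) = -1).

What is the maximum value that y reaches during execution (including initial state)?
8

Values of y at each step:
Initial: y = 8 ← maximum
After step 1: y = 4
After step 2: y = 4
After step 3: y = 2
After step 4: y = 2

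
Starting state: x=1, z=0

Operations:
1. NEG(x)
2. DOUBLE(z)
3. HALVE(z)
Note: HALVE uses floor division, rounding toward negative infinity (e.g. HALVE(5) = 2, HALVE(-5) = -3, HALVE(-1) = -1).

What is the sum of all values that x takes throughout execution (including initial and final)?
-2

Values of x at each step:
Initial: x = 1
After step 1: x = -1
After step 2: x = -1
After step 3: x = -1
Sum = 1 + -1 + -1 + -1 = -2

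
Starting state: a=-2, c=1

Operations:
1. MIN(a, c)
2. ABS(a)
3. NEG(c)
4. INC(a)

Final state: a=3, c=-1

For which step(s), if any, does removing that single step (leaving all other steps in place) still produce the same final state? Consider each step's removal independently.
Step(s) 1

Testing removal of each single step:
Without step 1: final = a=3, c=-1 (same)
Without step 2: final = a=-1, c=-1 (different)
Without step 3: final = a=3, c=1 (different)
Without step 4: final = a=2, c=-1 (different)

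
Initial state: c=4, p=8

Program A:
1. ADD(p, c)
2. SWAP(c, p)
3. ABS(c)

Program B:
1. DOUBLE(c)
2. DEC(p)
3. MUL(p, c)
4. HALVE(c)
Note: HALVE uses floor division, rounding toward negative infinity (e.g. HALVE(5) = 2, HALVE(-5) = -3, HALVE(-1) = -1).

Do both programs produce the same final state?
No

Program A final state: c=12, p=4
Program B final state: c=4, p=56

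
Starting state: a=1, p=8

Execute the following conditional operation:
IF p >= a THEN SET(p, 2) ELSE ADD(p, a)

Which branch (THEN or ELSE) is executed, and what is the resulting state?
Branch: THEN, Final state: a=1, p=2

Evaluating condition: p >= a
p = 8, a = 1
Condition is True, so THEN branch executes
After SET(p, 2): a=1, p=2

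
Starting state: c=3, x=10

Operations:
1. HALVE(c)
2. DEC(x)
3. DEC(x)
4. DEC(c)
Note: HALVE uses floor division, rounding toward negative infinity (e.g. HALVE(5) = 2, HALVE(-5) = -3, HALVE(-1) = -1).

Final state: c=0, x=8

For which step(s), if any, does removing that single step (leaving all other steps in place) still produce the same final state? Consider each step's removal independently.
None - removing any single step changes the final result

Testing removal of each single step:
Without step 1: final = c=2, x=8 (different)
Without step 2: final = c=0, x=9 (different)
Without step 3: final = c=0, x=9 (different)
Without step 4: final = c=1, x=8 (different)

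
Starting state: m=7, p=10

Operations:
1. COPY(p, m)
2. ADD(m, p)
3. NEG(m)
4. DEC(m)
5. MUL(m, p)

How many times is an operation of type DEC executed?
1

Counting DEC operations:
Step 4: DEC(m) ← DEC
Total: 1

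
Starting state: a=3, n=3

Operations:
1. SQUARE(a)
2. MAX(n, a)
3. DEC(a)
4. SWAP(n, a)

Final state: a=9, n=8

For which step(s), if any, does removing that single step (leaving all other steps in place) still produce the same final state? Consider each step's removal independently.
None - removing any single step changes the final result

Testing removal of each single step:
Without step 1: final = a=3, n=2 (different)
Without step 2: final = a=3, n=8 (different)
Without step 3: final = a=9, n=9 (different)
Without step 4: final = a=8, n=9 (different)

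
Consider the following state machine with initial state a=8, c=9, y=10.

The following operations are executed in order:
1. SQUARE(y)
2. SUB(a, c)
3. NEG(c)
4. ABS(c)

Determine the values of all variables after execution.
{a: -1, c: 9, y: 100}

Step-by-step execution:
Initial: a=8, c=9, y=10
After step 1 (SQUARE(y)): a=8, c=9, y=100
After step 2 (SUB(a, c)): a=-1, c=9, y=100
After step 3 (NEG(c)): a=-1, c=-9, y=100
After step 4 (ABS(c)): a=-1, c=9, y=100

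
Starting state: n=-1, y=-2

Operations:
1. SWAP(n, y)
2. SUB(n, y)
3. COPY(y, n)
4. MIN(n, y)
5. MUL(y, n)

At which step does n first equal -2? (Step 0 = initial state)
Step 1

Tracing n:
Initial: n = -1
After step 1: n = -2 ← first occurrence
After step 2: n = -1
After step 3: n = -1
After step 4: n = -1
After step 5: n = -1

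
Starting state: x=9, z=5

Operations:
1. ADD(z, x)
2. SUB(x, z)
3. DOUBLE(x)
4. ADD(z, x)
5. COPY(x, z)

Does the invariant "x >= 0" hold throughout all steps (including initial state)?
No, violated after step 2

The invariant is violated after step 2.

State at each step:
Initial: x=9, z=5
After step 1: x=9, z=14
After step 2: x=-5, z=14
After step 3: x=-10, z=14
After step 4: x=-10, z=4
After step 5: x=4, z=4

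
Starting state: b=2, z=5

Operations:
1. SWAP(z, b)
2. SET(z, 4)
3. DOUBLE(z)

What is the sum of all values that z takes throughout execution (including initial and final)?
19

Values of z at each step:
Initial: z = 5
After step 1: z = 2
After step 2: z = 4
After step 3: z = 8
Sum = 5 + 2 + 4 + 8 = 19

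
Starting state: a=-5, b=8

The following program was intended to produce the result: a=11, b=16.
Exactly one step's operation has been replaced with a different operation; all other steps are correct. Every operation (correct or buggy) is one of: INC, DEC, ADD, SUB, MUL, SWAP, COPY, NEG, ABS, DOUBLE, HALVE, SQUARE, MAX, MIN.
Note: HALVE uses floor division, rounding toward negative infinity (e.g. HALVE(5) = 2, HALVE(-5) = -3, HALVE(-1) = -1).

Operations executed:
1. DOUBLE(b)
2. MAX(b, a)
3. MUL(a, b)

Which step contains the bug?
Step 3

Trace with buggy code:
Initial: a=-5, b=8
After step 1: a=-5, b=16
After step 2: a=-5, b=16
After step 3: a=-80, b=16
Actual final a=-80, b=16 ≠ expected a=11, b=16.
Step 3 is the only position where a single-operation replacement can produce the expected result.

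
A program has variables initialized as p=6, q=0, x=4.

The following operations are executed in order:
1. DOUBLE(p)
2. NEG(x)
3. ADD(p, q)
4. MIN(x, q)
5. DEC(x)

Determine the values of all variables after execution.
{p: 12, q: 0, x: -5}

Step-by-step execution:
Initial: p=6, q=0, x=4
After step 1 (DOUBLE(p)): p=12, q=0, x=4
After step 2 (NEG(x)): p=12, q=0, x=-4
After step 3 (ADD(p, q)): p=12, q=0, x=-4
After step 4 (MIN(x, q)): p=12, q=0, x=-4
After step 5 (DEC(x)): p=12, q=0, x=-5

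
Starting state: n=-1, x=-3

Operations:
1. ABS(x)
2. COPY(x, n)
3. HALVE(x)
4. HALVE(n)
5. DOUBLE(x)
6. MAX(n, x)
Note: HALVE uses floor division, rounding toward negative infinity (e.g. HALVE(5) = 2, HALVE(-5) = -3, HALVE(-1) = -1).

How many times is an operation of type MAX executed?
1

Counting MAX operations:
Step 6: MAX(n, x) ← MAX
Total: 1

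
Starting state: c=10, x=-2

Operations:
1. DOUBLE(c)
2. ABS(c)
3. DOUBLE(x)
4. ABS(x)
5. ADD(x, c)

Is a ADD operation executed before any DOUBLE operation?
No

First ADD: step 5
First DOUBLE: step 1
Since 5 > 1, DOUBLE comes first.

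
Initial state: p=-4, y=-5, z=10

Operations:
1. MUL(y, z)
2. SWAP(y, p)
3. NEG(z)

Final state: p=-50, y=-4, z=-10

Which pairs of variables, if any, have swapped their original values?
None

Comparing initial and final values:
z: 10 → -10
y: -5 → -4
p: -4 → -50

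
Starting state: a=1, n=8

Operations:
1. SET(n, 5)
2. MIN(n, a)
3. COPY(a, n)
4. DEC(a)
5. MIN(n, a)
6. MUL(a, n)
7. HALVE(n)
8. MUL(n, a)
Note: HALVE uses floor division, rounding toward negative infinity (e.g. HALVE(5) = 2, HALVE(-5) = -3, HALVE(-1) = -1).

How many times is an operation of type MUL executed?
2

Counting MUL operations:
Step 6: MUL(a, n) ← MUL
Step 8: MUL(n, a) ← MUL
Total: 2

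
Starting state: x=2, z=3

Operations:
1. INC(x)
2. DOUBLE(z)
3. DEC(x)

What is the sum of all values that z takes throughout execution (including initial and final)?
18

Values of z at each step:
Initial: z = 3
After step 1: z = 3
After step 2: z = 6
After step 3: z = 6
Sum = 3 + 3 + 6 + 6 = 18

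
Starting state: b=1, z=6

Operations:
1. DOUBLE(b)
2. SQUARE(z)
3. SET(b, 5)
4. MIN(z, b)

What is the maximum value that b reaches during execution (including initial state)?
5

Values of b at each step:
Initial: b = 1
After step 1: b = 2
After step 2: b = 2
After step 3: b = 5 ← maximum
After step 4: b = 5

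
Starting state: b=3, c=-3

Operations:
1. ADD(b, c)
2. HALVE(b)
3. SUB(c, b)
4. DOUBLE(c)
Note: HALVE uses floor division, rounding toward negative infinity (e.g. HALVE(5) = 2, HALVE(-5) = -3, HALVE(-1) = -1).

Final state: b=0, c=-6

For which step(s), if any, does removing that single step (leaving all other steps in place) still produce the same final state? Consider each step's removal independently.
Step(s) 2, 3

Testing removal of each single step:
Without step 1: final = b=1, c=-8 (different)
Without step 2: final = b=0, c=-6 (same)
Without step 3: final = b=0, c=-6 (same)
Without step 4: final = b=0, c=-3 (different)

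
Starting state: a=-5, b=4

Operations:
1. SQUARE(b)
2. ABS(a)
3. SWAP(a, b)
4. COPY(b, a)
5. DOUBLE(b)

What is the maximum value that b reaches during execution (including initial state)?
32

Values of b at each step:
Initial: b = 4
After step 1: b = 16
After step 2: b = 16
After step 3: b = 5
After step 4: b = 16
After step 5: b = 32 ← maximum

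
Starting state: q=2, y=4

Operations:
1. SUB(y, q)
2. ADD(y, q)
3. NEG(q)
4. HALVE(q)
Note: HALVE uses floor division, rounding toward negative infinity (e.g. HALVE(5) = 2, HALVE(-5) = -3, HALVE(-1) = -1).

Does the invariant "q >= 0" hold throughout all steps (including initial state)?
No, violated after step 3

The invariant is violated after step 3.

State at each step:
Initial: q=2, y=4
After step 1: q=2, y=2
After step 2: q=2, y=4
After step 3: q=-2, y=4
After step 4: q=-1, y=4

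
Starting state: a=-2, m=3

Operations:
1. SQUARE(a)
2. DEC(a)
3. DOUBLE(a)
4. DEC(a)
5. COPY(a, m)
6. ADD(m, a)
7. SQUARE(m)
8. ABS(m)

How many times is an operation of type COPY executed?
1

Counting COPY operations:
Step 5: COPY(a, m) ← COPY
Total: 1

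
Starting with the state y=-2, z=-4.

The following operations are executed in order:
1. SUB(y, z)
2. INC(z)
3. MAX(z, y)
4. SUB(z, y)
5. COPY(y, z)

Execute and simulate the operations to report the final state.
{y: 0, z: 0}

Step-by-step execution:
Initial: y=-2, z=-4
After step 1 (SUB(y, z)): y=2, z=-4
After step 2 (INC(z)): y=2, z=-3
After step 3 (MAX(z, y)): y=2, z=2
After step 4 (SUB(z, y)): y=2, z=0
After step 5 (COPY(y, z)): y=0, z=0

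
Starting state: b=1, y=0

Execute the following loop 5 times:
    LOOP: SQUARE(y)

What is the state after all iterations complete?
b=1, y=0

Iteration trace:
Start: b=1, y=0
After iteration 1: b=1, y=0
After iteration 2: b=1, y=0
After iteration 3: b=1, y=0
After iteration 4: b=1, y=0
After iteration 5: b=1, y=0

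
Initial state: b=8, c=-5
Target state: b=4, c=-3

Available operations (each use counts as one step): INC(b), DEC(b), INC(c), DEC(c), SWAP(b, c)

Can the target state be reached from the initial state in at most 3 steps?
No

The target state cannot be reached within 3 steps.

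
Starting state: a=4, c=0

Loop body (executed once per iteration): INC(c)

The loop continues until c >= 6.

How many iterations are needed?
6

Tracing iterations:
Initial: a=4, c=0
After iteration 1: a=4, c=1
After iteration 2: a=4, c=2
After iteration 3: a=4, c=3
After iteration 4: a=4, c=4
After iteration 5: a=4, c=5
After iteration 6: a=4, c=6
c >= 6 now holds, so the loop exits after 6 iterations.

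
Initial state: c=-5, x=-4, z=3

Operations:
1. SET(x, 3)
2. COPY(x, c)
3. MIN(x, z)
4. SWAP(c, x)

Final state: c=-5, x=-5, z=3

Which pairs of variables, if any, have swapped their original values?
None

Comparing initial and final values:
c: -5 → -5
z: 3 → 3
x: -4 → -5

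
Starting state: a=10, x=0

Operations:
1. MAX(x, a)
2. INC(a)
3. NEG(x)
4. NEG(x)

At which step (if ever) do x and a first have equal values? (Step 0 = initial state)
Step 1

x and a first become equal after step 1.

Comparing values at each step:
Initial: x=0, a=10
After step 1: x=10, a=10 ← equal!
After step 2: x=10, a=11
After step 3: x=-10, a=11
After step 4: x=10, a=11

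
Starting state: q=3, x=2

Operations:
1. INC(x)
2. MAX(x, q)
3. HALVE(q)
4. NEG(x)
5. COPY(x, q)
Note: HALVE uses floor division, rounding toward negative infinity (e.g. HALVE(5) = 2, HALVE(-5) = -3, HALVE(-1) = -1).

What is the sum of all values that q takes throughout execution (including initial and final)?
12

Values of q at each step:
Initial: q = 3
After step 1: q = 3
After step 2: q = 3
After step 3: q = 1
After step 4: q = 1
After step 5: q = 1
Sum = 3 + 3 + 3 + 1 + 1 + 1 = 12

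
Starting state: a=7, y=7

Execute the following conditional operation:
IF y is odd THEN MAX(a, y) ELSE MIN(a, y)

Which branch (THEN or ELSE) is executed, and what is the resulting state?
Branch: THEN, Final state: a=7, y=7

Evaluating condition: y is odd
Condition is True, so THEN branch executes
After MAX(a, y): a=7, y=7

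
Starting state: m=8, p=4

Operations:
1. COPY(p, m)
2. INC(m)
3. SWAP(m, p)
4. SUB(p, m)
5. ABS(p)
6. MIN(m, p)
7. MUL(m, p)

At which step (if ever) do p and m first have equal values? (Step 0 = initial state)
Step 1

p and m first become equal after step 1.

Comparing values at each step:
Initial: p=4, m=8
After step 1: p=8, m=8 ← equal!
After step 2: p=8, m=9
After step 3: p=9, m=8
After step 4: p=1, m=8
After step 5: p=1, m=8
After step 6: p=1, m=1 ← equal!
After step 7: p=1, m=1 ← equal!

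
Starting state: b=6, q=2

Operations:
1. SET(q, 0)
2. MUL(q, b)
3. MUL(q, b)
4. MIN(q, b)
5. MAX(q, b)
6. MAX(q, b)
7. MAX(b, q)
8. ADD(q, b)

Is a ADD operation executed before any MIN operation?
No

First ADD: step 8
First MIN: step 4
Since 8 > 4, MIN comes first.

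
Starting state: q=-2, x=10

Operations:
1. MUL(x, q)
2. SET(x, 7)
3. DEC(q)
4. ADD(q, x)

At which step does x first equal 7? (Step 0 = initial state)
Step 2

Tracing x:
Initial: x = 10
After step 1: x = -20
After step 2: x = 7 ← first occurrence
After step 3: x = 7
After step 4: x = 7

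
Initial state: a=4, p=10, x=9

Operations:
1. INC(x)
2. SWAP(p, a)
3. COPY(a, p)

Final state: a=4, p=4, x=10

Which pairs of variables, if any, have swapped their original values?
None

Comparing initial and final values:
x: 9 → 10
a: 4 → 4
p: 10 → 4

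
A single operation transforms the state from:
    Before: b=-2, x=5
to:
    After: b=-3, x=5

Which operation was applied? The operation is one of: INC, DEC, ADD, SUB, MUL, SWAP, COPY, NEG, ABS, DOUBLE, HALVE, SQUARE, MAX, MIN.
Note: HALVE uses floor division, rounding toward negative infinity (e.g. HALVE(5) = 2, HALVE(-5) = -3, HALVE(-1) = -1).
DEC(b)

Analyzing the change:
Before: b=-2, x=5
After: b=-3, x=5
Variable b changed from -2 to -3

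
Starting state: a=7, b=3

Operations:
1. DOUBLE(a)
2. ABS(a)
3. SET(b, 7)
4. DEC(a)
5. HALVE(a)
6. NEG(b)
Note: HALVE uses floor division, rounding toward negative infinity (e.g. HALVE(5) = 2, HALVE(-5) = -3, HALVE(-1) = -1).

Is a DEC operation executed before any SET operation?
No

First DEC: step 4
First SET: step 3
Since 4 > 3, SET comes first.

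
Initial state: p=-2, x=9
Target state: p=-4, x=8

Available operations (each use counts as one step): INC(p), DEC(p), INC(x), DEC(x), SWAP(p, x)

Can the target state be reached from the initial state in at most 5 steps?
Yes

Path (3 steps): DEC(p) → DEC(p) → DEC(x)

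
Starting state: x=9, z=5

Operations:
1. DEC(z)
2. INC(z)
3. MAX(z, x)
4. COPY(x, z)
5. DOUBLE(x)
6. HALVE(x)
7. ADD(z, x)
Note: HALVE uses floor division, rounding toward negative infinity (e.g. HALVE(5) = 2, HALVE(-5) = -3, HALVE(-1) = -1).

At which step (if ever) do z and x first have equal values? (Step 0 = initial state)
Step 3

z and x first become equal after step 3.

Comparing values at each step:
Initial: z=5, x=9
After step 1: z=4, x=9
After step 2: z=5, x=9
After step 3: z=9, x=9 ← equal!
After step 4: z=9, x=9 ← equal!
After step 5: z=9, x=18
After step 6: z=9, x=9 ← equal!
After step 7: z=18, x=9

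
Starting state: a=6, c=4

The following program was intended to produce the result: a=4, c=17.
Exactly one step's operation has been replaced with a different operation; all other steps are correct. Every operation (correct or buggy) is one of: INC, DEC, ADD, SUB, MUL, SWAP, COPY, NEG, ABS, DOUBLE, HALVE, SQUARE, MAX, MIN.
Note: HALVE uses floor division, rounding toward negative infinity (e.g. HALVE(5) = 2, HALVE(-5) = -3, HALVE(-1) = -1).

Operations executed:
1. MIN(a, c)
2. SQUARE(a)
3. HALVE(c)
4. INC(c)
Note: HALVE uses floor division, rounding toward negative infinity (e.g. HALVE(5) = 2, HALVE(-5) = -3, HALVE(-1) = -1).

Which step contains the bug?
Step 3

Trace with buggy code:
Initial: a=6, c=4
After step 1: a=4, c=4
After step 2: a=16, c=4
After step 3: a=16, c=2
After step 4: a=16, c=3
Actual final a=16, c=3 ≠ expected a=4, c=17.
Step 3 is the only position where a single-operation replacement can produce the expected result.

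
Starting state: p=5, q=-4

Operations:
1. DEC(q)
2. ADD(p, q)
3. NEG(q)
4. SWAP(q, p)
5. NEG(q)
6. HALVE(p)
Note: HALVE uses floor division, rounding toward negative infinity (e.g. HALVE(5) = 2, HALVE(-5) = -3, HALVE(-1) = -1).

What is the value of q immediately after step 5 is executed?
q = 0

Tracing q through execution:
Initial: q = -4
After step 1 (DEC(q)): q = -5
After step 2 (ADD(p, q)): q = -5
After step 3 (NEG(q)): q = 5
After step 4 (SWAP(q, p)): q = 0
After step 5 (NEG(q)): q = 0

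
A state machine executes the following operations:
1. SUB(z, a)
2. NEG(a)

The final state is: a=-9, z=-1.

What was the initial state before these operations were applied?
a=9, z=8

Working backwards:
Final state: a=-9, z=-1
Before step 2 (NEG(a)): a=9, z=-1
Before step 1 (SUB(z, a)): a=9, z=8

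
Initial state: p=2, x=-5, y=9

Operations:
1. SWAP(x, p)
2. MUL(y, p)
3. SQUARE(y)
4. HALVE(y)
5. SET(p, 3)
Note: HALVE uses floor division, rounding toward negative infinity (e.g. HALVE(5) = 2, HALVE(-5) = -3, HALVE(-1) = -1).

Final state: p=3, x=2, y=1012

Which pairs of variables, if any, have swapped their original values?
None

Comparing initial and final values:
y: 9 → 1012
x: -5 → 2
p: 2 → 3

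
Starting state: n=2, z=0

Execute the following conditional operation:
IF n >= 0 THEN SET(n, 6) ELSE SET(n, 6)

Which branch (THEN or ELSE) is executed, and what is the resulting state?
Branch: THEN, Final state: n=6, z=0

Evaluating condition: n >= 0
n = 2
Condition is True, so THEN branch executes
After SET(n, 6): n=6, z=0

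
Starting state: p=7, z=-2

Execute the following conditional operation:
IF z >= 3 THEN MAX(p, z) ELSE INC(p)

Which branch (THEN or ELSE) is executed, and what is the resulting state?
Branch: ELSE, Final state: p=8, z=-2

Evaluating condition: z >= 3
z = -2
Condition is False, so ELSE branch executes
After INC(p): p=8, z=-2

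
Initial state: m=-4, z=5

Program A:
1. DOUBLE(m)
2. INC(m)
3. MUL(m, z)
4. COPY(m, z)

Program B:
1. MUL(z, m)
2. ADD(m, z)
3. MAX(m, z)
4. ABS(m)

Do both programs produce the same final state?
No

Program A final state: m=5, z=5
Program B final state: m=20, z=-20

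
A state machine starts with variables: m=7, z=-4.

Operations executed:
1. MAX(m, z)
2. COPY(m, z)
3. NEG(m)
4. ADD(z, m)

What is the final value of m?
m = 4

Tracing execution:
Step 1: MAX(m, z) → m = 7
Step 2: COPY(m, z) → m = -4
Step 3: NEG(m) → m = 4
Step 4: ADD(z, m) → m = 4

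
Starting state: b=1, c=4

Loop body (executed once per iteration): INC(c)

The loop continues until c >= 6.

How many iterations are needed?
2

Tracing iterations:
Initial: b=1, c=4
After iteration 1: b=1, c=5
After iteration 2: b=1, c=6
c >= 6 now holds, so the loop exits after 2 iterations.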